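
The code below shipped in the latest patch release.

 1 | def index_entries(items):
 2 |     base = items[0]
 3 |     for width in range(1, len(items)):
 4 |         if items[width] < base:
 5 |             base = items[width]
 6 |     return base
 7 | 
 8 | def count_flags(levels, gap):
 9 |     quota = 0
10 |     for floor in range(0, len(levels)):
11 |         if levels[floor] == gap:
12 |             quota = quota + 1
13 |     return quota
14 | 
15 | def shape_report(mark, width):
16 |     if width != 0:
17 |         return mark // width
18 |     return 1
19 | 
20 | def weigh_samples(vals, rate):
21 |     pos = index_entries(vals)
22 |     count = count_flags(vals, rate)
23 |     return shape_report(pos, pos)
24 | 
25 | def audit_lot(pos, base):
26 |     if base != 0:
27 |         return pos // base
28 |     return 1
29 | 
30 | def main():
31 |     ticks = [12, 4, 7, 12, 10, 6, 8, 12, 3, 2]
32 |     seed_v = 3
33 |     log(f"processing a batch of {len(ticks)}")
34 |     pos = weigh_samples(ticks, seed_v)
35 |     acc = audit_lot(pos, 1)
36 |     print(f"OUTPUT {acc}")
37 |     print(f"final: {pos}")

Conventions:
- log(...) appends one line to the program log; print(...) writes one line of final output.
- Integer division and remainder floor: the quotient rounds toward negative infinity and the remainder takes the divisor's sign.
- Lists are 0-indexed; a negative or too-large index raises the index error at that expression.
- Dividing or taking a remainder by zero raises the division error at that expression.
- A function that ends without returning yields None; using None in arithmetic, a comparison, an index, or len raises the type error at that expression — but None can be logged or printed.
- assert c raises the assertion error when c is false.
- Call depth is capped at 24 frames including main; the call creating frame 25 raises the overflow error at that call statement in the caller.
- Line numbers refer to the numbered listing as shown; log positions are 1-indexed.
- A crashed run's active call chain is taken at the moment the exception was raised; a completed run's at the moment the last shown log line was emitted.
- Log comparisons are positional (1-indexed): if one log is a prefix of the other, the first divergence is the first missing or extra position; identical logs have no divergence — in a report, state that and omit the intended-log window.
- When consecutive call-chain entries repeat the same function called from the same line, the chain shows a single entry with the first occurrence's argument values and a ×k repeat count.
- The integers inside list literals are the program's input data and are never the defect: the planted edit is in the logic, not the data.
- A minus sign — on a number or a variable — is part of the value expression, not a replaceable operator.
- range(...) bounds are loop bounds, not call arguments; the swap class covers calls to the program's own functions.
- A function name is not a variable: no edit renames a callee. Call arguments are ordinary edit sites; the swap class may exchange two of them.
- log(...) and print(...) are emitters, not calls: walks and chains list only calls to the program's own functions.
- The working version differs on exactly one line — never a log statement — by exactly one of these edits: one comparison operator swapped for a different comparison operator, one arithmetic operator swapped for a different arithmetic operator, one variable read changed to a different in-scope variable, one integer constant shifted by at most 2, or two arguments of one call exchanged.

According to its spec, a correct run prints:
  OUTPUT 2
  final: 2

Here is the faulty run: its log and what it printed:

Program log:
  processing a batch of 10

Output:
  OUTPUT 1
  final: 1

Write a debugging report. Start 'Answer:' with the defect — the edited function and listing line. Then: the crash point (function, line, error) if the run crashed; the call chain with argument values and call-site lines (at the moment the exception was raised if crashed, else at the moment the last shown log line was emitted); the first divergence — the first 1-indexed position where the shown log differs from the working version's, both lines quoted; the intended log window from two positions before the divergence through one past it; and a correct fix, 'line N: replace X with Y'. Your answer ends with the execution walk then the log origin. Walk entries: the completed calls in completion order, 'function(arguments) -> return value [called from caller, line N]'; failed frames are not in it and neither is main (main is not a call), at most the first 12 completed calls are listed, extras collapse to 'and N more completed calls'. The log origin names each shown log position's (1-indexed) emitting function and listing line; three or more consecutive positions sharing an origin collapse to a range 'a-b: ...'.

Answer: the defect is in weigh_samples at line 23.
The tell: No log line changed; the fault shows up purely in the output.
Call chain: main.
First divergence: none; the two logs match at every position.
Execution walk:
  index_entries([12, 4, 7, 12, 10, 6, 8, 12, 3, 2]) -> 2  [called from weigh_samples, line 21]
  count_flags([12, 4, 7, 12, 10, 6, 8, 12, 3, 2], 3) -> 1  [called from weigh_samples, line 22]
  shape_report(2, 2) -> 1  [called from weigh_samples, line 23]
  weigh_samples([12, 4, 7, 12, 10, 6, 8, 12, 3, 2], 3) -> 1  [called from main, line 34]
  audit_lot(1, 1) -> 1  [called from main, line 35]
Origin of each log line:
  1: emitted by main (line 33)
A correct fix: line 23: replace `shape_report(pos, pos)` with `shape_report(pos, count)`.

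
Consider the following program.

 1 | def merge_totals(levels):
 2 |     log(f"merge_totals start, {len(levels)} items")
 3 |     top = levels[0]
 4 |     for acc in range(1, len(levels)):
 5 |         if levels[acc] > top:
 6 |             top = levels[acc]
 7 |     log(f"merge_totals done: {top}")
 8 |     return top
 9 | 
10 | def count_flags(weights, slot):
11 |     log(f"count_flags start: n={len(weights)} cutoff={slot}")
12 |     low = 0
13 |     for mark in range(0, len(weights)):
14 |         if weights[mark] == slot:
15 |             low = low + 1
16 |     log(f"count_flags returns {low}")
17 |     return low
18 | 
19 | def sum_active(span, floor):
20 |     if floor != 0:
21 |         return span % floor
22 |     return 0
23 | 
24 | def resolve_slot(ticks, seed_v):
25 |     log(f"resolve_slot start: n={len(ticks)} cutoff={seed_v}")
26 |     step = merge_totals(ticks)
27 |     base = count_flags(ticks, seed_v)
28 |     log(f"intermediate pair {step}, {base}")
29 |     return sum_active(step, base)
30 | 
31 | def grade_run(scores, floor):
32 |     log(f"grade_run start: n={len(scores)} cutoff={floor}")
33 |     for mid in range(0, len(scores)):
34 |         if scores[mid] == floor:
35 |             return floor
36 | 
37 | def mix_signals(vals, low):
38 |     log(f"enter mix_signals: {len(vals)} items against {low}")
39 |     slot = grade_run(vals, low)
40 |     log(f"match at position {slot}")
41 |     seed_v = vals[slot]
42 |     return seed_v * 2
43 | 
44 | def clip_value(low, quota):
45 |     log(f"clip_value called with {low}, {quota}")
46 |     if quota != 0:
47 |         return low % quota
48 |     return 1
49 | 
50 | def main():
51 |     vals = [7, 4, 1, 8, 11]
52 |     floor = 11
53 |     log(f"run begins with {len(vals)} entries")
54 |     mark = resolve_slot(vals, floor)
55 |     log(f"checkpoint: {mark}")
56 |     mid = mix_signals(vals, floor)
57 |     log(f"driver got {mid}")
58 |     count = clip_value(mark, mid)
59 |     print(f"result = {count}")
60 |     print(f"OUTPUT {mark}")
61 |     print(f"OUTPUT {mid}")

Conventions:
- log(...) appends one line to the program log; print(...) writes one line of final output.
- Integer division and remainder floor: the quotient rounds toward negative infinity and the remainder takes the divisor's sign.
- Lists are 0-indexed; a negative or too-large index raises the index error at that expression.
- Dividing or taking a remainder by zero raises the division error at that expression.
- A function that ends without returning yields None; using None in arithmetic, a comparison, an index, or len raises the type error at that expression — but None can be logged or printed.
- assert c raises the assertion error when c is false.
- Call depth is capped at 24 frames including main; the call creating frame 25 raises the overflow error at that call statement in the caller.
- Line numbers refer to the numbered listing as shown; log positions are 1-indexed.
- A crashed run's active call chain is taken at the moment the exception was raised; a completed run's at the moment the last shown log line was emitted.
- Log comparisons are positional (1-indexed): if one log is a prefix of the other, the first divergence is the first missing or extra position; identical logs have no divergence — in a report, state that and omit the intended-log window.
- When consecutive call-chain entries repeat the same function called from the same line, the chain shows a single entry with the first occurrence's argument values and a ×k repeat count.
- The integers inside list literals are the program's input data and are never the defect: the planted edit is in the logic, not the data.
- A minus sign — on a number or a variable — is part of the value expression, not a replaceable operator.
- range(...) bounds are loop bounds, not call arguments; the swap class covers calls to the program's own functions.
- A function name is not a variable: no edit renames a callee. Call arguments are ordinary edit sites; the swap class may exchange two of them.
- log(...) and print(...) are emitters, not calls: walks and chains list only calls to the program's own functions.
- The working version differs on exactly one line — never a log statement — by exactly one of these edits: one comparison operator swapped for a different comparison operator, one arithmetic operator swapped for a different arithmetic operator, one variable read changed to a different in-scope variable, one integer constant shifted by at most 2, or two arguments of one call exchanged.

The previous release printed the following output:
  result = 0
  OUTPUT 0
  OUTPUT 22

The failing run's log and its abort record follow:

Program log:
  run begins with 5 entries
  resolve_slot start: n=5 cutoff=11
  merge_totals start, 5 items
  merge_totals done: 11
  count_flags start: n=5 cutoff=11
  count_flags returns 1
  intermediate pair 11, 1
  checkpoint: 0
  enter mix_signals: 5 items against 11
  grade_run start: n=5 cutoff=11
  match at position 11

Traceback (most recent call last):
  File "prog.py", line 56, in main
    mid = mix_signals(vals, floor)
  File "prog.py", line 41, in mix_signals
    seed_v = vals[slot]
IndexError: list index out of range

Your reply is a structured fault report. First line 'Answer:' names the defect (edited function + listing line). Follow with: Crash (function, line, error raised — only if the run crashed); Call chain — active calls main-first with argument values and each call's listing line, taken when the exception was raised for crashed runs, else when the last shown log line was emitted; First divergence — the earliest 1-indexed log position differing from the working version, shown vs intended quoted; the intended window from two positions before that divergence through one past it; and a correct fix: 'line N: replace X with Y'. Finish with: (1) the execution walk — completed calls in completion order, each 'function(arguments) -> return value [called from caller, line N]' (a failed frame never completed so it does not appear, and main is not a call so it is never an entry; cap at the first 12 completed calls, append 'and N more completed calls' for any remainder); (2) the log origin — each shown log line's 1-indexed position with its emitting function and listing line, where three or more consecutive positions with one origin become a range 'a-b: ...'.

Answer: the defect is in grade_run at line 35.
Key observation: Log line 11 is where behavior first shows: 'match at position 11' appears instead of 'match at position 4'.
Crash: mix_signals, line 41, IndexError.
Call chain: main -> mix_signals([7, 4, 1, 8, 11], 11) (called at line 56).
First divergence: position 11 — shown 'match at position 11', intended 'match at position 4'.
Intended log window:
  9: enter mix_signals: 5 items against 11
  10: grade_run start: n=5 cutoff=11
  11: match at position 4
  12: driver got 22
Execution walk:
  merge_totals([7, 4, 1, 8, 11]) -> 11  [called from resolve_slot, line 26]
  count_flags([7, 4, 1, 8, 11], 11) -> 1  [called from resolve_slot, line 27]
  sum_active(11, 1) -> 0  [called from resolve_slot, line 29]
  resolve_slot([7, 4, 1, 8, 11], 11) -> 0  [called from main, line 54]
  grade_run([7, 4, 1, 8, 11], 11) -> 11  [called from mix_signals, line 39]
Origin of each log line:
  1: emitted by main (line 53)
  2: emitted by resolve_slot (line 25)
  3: emitted by merge_totals (line 2)
  4: emitted by merge_totals (line 7)
  5: emitted by count_flags (line 11)
  6: emitted by count_flags (line 16)
  7: emitted by resolve_slot (line 28)
  8: emitted by main (line 55)
  9: emitted by mix_signals (line 38)
  10: emitted by grade_run (line 32)
  11: emitted by mix_signals (line 40)
A correct fix: line 35: replace `floor` with `mid`.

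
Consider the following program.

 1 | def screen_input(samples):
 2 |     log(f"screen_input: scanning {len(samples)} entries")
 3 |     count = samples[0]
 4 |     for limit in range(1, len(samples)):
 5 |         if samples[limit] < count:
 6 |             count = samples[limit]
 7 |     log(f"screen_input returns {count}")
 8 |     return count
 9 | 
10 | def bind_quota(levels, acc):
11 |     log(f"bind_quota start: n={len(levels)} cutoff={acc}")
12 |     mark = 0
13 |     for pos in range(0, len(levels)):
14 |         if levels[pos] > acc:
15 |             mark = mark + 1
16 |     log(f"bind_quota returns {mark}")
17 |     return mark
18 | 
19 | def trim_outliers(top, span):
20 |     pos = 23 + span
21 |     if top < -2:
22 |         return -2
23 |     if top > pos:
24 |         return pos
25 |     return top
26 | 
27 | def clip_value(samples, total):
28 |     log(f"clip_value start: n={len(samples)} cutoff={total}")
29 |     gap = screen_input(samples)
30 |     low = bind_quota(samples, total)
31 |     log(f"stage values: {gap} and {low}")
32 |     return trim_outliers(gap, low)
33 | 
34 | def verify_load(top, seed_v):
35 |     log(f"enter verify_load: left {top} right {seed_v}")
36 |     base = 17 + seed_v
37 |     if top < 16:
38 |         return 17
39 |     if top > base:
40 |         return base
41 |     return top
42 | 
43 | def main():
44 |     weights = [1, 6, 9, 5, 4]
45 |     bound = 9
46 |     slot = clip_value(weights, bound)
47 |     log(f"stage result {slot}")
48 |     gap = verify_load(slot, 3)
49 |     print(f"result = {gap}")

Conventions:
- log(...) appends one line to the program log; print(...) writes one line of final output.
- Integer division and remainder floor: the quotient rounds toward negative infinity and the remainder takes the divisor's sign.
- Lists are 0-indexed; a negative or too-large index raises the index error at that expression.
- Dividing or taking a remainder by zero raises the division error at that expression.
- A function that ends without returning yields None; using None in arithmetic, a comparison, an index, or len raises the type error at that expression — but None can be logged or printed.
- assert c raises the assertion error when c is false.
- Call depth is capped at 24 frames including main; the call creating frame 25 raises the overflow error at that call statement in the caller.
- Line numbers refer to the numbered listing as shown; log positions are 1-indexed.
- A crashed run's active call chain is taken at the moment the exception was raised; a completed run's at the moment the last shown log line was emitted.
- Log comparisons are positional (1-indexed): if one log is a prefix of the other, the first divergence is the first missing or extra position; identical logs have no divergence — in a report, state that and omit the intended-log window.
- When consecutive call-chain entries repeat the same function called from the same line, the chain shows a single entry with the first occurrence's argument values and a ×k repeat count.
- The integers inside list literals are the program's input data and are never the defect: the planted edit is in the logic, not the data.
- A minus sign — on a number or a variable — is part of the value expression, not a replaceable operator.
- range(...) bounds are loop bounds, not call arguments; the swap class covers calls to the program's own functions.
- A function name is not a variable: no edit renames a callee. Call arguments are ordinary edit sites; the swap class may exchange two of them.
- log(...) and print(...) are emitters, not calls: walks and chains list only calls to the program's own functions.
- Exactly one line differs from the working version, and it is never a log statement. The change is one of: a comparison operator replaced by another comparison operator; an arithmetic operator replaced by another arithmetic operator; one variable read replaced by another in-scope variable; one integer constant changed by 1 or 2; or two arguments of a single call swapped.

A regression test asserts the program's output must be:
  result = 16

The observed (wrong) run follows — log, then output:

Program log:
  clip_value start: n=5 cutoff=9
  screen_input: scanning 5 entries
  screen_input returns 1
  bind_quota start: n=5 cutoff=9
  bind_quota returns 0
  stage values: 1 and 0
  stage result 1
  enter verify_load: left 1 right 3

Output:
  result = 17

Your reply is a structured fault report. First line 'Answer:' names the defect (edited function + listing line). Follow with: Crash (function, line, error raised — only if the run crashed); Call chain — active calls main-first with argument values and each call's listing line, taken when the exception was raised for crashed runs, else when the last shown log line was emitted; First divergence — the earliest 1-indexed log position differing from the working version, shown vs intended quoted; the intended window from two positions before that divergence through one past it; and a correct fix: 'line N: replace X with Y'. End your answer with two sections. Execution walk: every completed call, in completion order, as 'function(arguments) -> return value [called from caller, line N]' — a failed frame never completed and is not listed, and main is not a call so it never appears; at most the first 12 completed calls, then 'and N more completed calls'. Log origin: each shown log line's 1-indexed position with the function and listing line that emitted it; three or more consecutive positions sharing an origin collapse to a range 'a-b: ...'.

Answer: the defect is in verify_load at line 38.
Core observation: No log line changed; the fault shows up purely in the output.
Call chain: main -> verify_load(1, 3) (called at line 48).
First divergence: there is none — every log position agrees.
Execution walk:
  screen_input([1, 6, 9, 5, 4]) -> 1  [called from clip_value, line 29]
  bind_quota([1, 6, 9, 5, 4], 9) -> 0  [called from clip_value, line 30]
  trim_outliers(1, 0) -> 1  [called from clip_value, line 32]
  clip_value([1, 6, 9, 5, 4], 9) -> 1  [called from main, line 46]
  verify_load(1, 3) -> 17  [called from main, line 48]
Log origin:
  1: from clip_value, line 28
  2: from screen_input, line 2
  3: from screen_input, line 7
  4: from bind_quota, line 11
  5: from bind_quota, line 16
  6: from clip_value, line 31
  7: from main, line 47
  8: from verify_load, line 35
A correct fix: line 38: replace `17` with `16`.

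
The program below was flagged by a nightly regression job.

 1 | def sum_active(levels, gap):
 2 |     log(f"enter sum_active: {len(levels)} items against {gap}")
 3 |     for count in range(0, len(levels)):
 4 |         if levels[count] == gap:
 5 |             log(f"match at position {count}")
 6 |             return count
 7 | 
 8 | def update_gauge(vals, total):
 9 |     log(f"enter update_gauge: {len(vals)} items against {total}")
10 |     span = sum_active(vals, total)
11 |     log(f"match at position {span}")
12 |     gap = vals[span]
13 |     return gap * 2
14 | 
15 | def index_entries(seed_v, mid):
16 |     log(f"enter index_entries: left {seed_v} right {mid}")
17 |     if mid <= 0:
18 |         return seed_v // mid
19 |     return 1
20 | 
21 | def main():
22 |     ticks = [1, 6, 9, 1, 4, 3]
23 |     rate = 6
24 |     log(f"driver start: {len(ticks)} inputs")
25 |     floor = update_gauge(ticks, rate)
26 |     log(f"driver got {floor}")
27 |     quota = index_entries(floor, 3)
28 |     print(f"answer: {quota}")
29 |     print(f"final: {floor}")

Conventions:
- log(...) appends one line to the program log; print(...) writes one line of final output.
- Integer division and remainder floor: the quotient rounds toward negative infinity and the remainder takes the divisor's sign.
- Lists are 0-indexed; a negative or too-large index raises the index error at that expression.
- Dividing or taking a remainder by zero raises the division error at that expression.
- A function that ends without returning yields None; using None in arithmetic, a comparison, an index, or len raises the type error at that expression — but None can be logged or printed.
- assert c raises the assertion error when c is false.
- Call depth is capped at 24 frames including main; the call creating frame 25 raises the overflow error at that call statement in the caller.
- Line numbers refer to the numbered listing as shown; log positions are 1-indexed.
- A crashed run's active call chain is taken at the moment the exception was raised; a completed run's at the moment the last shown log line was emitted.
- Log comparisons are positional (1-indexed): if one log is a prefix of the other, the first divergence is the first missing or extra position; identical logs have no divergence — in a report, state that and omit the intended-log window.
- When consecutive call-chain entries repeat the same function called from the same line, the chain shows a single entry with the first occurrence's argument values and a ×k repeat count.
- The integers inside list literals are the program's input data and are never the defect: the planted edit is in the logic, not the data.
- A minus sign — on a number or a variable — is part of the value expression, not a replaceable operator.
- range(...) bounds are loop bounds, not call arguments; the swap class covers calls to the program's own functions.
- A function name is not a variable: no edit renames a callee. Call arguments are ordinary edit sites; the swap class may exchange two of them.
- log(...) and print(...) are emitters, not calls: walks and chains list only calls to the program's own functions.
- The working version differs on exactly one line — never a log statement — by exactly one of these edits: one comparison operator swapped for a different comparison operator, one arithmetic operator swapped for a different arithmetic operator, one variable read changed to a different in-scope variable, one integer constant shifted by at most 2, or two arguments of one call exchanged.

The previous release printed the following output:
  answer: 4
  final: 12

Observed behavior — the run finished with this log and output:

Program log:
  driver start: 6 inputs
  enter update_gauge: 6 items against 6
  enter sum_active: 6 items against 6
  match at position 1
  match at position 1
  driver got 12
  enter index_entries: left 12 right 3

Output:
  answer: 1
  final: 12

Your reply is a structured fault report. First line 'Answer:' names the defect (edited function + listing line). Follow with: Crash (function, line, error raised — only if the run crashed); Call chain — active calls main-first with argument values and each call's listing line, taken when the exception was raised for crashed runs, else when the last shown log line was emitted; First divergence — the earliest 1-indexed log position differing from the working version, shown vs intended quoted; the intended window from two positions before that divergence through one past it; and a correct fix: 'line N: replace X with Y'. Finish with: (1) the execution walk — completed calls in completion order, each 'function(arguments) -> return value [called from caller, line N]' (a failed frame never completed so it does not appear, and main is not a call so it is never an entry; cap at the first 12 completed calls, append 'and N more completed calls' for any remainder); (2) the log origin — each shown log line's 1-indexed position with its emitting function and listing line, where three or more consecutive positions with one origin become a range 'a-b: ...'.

Answer: the defect is in index_entries at line 17.
Key observation: Every logged value matches the working version; the printed result is what differs.
Call chain: main -> index_entries(12, 3) (called at line 27).
First divergence: none (the log streams are identical).
Execution walk:
  sum_active([1, 6, 9, 1, 4, 3], 6) -> 1  [called from update_gauge, line 10]
  update_gauge([1, 6, 9, 1, 4, 3], 6) -> 12  [called from main, line 25]
  index_entries(12, 3) -> 1  [called from main, line 27]
Origin of each log line:
  1: from main, line 24
  2: from update_gauge, line 9
  3: from sum_active, line 2
  4: from sum_active, line 5
  5: from update_gauge, line 11
  6: from main, line 26
  7: from index_entries, line 16
A correct fix: line 17: replace `<=` with `!=`.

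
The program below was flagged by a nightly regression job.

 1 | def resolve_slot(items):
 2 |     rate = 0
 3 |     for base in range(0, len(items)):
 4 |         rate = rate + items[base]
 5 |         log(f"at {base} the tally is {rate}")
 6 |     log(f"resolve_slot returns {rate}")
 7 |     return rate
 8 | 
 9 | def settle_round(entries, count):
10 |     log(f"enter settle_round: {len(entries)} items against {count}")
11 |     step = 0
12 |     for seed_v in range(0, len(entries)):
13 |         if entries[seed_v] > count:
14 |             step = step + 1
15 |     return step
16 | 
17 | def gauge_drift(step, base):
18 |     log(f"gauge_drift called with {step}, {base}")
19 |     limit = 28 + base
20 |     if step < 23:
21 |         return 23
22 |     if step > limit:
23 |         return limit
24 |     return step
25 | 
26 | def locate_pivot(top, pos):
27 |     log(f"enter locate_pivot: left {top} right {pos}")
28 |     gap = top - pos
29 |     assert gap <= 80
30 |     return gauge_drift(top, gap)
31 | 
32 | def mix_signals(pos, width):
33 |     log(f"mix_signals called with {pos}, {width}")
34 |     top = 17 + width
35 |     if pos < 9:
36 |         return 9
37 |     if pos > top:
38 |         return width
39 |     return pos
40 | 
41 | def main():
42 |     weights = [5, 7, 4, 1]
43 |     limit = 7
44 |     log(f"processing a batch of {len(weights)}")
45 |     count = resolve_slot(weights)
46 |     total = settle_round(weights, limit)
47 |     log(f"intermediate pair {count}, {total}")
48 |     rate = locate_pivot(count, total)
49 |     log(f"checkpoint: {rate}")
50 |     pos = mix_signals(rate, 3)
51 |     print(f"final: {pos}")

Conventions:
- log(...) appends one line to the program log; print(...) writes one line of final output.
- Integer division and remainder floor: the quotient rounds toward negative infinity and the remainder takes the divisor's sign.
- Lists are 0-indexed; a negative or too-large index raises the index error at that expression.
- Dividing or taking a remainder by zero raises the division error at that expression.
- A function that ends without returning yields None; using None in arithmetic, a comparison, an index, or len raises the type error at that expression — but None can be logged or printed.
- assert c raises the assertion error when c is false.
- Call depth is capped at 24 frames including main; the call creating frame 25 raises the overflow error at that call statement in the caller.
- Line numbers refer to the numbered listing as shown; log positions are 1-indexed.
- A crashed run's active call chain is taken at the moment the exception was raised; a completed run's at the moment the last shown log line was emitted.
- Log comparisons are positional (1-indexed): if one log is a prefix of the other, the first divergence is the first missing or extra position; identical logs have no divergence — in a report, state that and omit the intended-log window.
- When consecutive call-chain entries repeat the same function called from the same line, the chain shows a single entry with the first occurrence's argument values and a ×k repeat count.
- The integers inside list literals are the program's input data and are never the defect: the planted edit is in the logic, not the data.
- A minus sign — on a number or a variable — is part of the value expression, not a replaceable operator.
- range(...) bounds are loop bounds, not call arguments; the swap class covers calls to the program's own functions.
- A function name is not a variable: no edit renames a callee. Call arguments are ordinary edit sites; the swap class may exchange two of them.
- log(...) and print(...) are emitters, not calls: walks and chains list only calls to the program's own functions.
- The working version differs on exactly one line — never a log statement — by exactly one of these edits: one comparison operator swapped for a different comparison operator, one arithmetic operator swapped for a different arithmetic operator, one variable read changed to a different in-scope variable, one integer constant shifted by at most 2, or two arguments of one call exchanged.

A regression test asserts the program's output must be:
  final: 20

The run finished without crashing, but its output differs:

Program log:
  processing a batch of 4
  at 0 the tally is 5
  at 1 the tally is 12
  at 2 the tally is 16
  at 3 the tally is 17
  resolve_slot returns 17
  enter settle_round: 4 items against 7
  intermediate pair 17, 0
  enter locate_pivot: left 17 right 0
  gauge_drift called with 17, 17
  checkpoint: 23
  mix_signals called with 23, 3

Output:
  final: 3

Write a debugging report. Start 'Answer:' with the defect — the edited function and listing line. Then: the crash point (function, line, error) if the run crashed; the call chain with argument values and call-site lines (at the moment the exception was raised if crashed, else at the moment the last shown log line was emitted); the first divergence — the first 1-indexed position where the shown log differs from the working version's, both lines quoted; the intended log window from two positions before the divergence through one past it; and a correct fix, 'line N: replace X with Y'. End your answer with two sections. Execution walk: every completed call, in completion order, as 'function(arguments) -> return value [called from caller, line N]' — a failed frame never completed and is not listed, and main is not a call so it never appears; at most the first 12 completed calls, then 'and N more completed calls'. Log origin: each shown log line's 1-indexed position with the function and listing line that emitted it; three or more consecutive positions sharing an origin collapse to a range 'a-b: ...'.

Answer: the defect is in mix_signals at line 38.
Core observation: The two runs log identically and part ways only at the printed values.
Call chain: main -> mix_signals(23, 3) (called at line 50).
First divergence: none — the logs agree in full.
Execution walk:
  resolve_slot([5, 7, 4, 1]) -> 17  [called from main, line 45]
  settle_round([5, 7, 4, 1], 7) -> 0  [called from main, line 46]
  gauge_drift(17, 17) -> 23  [called from locate_pivot, line 30]
  locate_pivot(17, 0) -> 23  [called from main, line 48]
  mix_signals(23, 3) -> 3  [called from main, line 50]
Log origins:
  1 — main, line 44
  2-5 — resolve_slot, line 5
  6 — resolve_slot, line 6
  7 — settle_round, line 10
  8 — main, line 47
  9 — locate_pivot, line 27
  10 — gauge_drift, line 18
  11 — main, line 49
  12 — mix_signals, line 33
A correct fix: line 38: replace `width` with `top`.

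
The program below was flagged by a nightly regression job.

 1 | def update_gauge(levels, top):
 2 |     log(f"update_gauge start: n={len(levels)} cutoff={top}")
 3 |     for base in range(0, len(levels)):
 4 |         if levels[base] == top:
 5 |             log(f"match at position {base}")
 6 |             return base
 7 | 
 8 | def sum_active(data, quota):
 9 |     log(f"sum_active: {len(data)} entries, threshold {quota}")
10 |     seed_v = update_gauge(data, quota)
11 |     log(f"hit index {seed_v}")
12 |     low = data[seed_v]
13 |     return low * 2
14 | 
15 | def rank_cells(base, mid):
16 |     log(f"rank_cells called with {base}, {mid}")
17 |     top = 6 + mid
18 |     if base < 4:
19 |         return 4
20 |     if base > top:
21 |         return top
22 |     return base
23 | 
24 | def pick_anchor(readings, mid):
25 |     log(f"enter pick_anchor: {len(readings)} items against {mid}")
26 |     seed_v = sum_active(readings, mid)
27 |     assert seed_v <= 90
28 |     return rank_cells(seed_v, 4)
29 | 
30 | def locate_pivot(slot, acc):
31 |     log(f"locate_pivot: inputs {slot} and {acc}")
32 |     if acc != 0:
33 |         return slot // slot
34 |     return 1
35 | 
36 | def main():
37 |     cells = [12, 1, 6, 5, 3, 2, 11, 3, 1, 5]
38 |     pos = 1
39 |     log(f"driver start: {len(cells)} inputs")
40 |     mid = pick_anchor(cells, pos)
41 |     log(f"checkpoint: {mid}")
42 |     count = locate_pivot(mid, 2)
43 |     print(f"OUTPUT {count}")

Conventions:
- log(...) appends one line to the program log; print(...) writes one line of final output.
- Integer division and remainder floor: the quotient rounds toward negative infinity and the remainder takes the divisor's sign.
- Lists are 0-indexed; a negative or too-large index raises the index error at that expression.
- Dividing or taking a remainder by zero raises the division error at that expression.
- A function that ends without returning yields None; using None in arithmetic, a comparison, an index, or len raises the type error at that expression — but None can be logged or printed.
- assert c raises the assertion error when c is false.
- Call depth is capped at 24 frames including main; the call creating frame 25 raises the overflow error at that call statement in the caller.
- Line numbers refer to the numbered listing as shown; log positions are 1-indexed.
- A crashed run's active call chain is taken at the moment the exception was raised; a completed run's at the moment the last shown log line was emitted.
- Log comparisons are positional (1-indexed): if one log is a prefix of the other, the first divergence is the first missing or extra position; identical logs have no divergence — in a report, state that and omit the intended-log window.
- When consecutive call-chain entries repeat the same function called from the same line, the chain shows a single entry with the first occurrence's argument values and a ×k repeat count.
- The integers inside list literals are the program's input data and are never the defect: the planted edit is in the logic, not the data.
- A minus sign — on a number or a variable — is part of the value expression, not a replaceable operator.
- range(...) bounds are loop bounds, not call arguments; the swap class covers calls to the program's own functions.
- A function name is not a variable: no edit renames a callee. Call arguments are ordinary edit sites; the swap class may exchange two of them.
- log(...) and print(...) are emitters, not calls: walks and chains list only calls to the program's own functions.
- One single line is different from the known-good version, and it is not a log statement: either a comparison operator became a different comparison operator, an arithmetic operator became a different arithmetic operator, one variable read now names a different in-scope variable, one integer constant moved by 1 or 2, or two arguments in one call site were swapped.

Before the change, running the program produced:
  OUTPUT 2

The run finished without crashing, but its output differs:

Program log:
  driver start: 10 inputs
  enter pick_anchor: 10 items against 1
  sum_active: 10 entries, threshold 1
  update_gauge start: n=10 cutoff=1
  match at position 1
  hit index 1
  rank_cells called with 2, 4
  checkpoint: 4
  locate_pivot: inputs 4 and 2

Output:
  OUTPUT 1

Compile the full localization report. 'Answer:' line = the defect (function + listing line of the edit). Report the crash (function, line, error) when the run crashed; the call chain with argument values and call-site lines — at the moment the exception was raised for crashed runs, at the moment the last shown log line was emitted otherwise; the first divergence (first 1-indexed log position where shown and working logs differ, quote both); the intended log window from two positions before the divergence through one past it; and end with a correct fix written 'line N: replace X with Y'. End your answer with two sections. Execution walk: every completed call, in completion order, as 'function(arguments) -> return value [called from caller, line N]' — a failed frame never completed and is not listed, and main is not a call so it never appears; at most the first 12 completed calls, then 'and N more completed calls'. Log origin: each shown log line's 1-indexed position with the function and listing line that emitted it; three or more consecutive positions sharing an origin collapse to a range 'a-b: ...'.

Answer: the defect is in locate_pivot at line 33.
The tell: The logs agree in full; only the final output differs.
Call chain: main -> locate_pivot(4, 2) (called at line 42).
First divergence: none; the two logs match at every position.
Execution walk:
  update_gauge([12, 1, 6, 5, 3, 2, 11, 3, 1, 5], 1) -> 1  [called from sum_active, line 10]
  sum_active([12, 1, 6, 5, 3, 2, 11, 3, 1, 5], 1) -> 2  [called from pick_anchor, line 26]
  rank_cells(2, 4) -> 4  [called from pick_anchor, line 28]
  pick_anchor([12, 1, 6, 5, 3, 2, 11, 3, 1, 5], 1) -> 4  [called from main, line 40]
  locate_pivot(4, 2) -> 1  [called from main, line 42]
Log origin:
  1 — main, line 39
  2 — pick_anchor, line 25
  3 — sum_active, line 9
  4 — update_gauge, line 2
  5 — update_gauge, line 5
  6 — sum_active, line 11
  7 — rank_cells, line 16
  8 — main, line 41
  9 — locate_pivot, line 31
A correct fix: line 33: replace `slot // slot` with `slot // acc`.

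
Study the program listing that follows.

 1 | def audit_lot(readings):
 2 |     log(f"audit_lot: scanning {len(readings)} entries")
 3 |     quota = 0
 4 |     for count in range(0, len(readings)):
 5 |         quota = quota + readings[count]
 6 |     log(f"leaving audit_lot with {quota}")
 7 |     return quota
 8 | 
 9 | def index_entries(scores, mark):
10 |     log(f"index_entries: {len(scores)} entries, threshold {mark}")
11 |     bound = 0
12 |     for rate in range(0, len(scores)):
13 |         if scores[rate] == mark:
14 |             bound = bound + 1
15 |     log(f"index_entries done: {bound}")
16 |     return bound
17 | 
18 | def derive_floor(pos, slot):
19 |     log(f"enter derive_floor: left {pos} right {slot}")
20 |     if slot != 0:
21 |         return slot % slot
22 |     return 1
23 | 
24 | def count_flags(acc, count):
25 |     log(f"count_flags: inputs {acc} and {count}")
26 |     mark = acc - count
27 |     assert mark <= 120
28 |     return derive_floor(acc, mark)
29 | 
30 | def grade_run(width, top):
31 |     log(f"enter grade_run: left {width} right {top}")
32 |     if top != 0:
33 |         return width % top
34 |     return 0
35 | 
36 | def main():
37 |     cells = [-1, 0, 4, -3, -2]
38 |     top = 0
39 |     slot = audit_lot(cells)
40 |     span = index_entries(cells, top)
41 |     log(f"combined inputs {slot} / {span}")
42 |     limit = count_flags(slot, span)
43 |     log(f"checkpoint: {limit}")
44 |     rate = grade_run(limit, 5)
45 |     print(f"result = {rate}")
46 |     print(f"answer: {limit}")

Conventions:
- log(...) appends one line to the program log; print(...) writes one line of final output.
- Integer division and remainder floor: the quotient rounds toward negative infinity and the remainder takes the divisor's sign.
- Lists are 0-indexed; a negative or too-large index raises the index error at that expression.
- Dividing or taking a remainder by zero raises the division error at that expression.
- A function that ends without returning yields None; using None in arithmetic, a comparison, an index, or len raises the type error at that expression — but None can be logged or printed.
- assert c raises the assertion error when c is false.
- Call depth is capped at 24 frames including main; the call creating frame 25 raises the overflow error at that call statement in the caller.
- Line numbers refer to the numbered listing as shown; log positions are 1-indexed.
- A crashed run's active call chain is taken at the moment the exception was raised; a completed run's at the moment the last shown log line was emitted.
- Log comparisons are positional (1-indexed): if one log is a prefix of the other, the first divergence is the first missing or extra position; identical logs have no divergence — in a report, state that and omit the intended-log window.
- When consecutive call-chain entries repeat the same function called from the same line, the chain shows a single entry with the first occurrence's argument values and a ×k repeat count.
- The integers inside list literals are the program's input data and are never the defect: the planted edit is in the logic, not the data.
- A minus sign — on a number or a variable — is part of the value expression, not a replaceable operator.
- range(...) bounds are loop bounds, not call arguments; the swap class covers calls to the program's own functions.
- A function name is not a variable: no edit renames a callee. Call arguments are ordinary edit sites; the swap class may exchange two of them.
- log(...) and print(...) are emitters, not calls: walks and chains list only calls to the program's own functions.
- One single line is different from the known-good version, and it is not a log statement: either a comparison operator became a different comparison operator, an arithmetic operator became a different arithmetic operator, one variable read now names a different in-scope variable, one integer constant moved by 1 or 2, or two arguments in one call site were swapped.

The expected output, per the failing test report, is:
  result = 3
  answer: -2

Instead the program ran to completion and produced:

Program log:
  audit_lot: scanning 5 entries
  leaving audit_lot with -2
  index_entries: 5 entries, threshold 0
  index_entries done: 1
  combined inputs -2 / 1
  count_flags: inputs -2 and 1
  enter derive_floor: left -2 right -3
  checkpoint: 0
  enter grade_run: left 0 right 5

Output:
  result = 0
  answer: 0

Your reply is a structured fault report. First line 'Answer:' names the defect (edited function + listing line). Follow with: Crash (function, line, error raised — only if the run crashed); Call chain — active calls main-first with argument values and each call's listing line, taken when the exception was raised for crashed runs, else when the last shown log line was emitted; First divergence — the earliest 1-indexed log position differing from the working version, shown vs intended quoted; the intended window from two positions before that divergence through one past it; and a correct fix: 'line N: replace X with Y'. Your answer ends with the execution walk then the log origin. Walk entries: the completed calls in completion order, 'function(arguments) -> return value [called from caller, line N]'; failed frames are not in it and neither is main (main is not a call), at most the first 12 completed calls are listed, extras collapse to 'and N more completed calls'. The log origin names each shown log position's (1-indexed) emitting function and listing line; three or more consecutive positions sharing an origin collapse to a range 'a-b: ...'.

Answer: the defect is in derive_floor at line 21.
The tell: The earliest visible damage is log position 8 — 'checkpoint: 0' rather than the intended 'checkpoint: -2'.
Call chain: main -> grade_run(0, 5) (called at line 44).
First divergence: position 8 — the shown line 'checkpoint: 0' should read 'checkpoint: -2'.
Intended log window:
  6: count_flags: inputs -2 and 1
  7: enter derive_floor: left -2 right -3
  8: checkpoint: -2
  9: enter grade_run: left -2 right 5
Execution walk:
  audit_lot([-1, 0, 4, -3, -2]) -> -2  [called from main, line 39]
  index_entries([-1, 0, 4, -3, -2], 0) -> 1  [called from main, line 40]
  derive_floor(-2, -3) -> 0  [called from count_flags, line 28]
  count_flags(-2, 1) -> 0  [called from main, line 42]
  grade_run(0, 5) -> 0  [called from main, line 44]
Log line origins:
  1: logged in audit_lot at line 2
  2: logged in audit_lot at line 6
  3: logged in index_entries at line 10
  4: logged in index_entries at line 15
  5: logged in main at line 41
  6: logged in count_flags at line 25
  7: logged in derive_floor at line 19
  8: logged in main at line 43
  9: logged in grade_run at line 31
A correct fix: line 21: replace `slot % slot` with `pos % slot`.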